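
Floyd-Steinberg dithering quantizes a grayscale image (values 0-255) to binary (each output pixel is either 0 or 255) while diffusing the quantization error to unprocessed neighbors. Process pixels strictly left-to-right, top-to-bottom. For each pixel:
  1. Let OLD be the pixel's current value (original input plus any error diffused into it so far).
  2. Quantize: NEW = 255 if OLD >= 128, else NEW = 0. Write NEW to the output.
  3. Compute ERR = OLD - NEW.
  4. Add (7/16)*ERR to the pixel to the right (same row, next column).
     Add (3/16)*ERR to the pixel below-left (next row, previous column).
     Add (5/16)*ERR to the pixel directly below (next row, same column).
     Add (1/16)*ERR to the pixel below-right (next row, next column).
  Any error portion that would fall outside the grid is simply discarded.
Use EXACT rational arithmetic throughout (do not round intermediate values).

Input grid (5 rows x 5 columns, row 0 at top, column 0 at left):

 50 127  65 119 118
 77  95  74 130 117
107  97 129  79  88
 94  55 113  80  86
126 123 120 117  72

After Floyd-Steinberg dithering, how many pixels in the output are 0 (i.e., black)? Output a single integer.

(0,0): OLD=50 → NEW=0, ERR=50
(0,1): OLD=1191/8 → NEW=255, ERR=-849/8
(0,2): OLD=2377/128 → NEW=0, ERR=2377/128
(0,3): OLD=260351/2048 → NEW=0, ERR=260351/2048
(0,4): OLD=5689081/32768 → NEW=255, ERR=-2666759/32768
(1,0): OLD=9309/128 → NEW=0, ERR=9309/128
(1,1): OLD=102667/1024 → NEW=0, ERR=102667/1024
(1,2): OLD=4616039/32768 → NEW=255, ERR=-3739801/32768
(1,3): OLD=13853787/131072 → NEW=0, ERR=13853787/131072
(1,4): OLD=305670577/2097152 → NEW=255, ERR=-229103183/2097152
(2,0): OLD=2433449/16384 → NEW=255, ERR=-1744471/16384
(2,1): OLD=34023763/524288 → NEW=0, ERR=34023763/524288
(2,2): OLD=1239923641/8388608 → NEW=255, ERR=-899171399/8388608
(2,3): OLD=5035585307/134217728 → NEW=0, ERR=5035585307/134217728
(2,4): OLD=165100917501/2147483648 → NEW=0, ERR=165100917501/2147483648
(3,0): OLD=611485081/8388608 → NEW=0, ERR=611485081/8388608
(3,1): OLD=5396794149/67108864 → NEW=0, ERR=5396794149/67108864
(3,2): OLD=270103897639/2147483648 → NEW=0, ERR=270103897639/2147483648
(3,3): OLD=663433506479/4294967296 → NEW=255, ERR=-431783154001/4294967296
(3,4): OLD=4699540826123/68719476736 → NEW=0, ERR=4699540826123/68719476736
(4,0): OLD=175941255511/1073741824 → NEW=255, ERR=-97862909609/1073741824
(4,1): OLD=4686506022231/34359738368 → NEW=255, ERR=-4075227261609/34359738368
(4,2): OLD=51452781554681/549755813888 → NEW=0, ERR=51452781554681/549755813888
(4,3): OLD=1294906713542999/8796093022208 → NEW=255, ERR=-948097007120041/8796093022208
(4,4): OLD=5619834341068001/140737488355328 → NEW=0, ERR=5619834341068001/140737488355328
Output grid:
  Row 0: .#..#  (3 black, running=3)
  Row 1: ..#.#  (3 black, running=6)
  Row 2: #.#..  (3 black, running=9)
  Row 3: ...#.  (4 black, running=13)
  Row 4: ##.#.  (2 black, running=15)

Answer: 15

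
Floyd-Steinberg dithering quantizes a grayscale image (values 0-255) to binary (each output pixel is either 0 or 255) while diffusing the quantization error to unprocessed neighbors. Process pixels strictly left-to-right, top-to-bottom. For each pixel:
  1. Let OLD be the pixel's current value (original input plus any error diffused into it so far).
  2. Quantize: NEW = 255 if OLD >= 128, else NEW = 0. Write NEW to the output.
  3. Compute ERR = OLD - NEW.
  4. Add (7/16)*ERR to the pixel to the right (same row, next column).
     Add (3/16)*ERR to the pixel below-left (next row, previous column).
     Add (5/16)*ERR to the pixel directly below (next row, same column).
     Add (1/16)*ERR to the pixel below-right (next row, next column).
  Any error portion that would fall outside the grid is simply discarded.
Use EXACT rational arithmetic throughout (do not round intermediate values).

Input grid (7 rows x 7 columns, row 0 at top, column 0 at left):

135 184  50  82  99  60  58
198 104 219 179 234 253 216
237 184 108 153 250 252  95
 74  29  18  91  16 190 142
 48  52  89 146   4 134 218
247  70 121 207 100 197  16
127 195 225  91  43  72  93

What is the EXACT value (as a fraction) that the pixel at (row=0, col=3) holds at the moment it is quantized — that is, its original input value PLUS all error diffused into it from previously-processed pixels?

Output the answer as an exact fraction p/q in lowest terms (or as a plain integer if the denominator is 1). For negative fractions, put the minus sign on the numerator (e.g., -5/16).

Answer: 41081/512

Derivation:
(0,0): OLD=135 → NEW=255, ERR=-120
(0,1): OLD=263/2 → NEW=255, ERR=-247/2
(0,2): OLD=-129/32 → NEW=0, ERR=-129/32
(0,3): OLD=41081/512 → NEW=0, ERR=41081/512
Target (0,3): original=82, with diffused error = 41081/512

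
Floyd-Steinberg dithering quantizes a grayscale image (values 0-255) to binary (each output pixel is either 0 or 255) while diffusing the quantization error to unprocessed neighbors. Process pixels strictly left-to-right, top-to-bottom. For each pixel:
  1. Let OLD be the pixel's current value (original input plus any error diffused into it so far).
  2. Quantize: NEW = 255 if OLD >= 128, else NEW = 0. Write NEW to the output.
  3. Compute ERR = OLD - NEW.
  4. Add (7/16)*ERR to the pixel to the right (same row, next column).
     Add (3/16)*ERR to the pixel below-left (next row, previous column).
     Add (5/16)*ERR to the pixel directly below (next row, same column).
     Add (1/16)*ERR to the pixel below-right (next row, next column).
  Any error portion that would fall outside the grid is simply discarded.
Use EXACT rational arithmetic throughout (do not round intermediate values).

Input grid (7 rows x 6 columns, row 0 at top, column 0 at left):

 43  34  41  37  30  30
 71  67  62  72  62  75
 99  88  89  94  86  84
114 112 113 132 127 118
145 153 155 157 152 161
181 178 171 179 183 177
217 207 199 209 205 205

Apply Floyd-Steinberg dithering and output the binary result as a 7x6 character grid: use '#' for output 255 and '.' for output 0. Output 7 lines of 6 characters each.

(0,0): OLD=43 → NEW=0, ERR=43
(0,1): OLD=845/16 → NEW=0, ERR=845/16
(0,2): OLD=16411/256 → NEW=0, ERR=16411/256
(0,3): OLD=266429/4096 → NEW=0, ERR=266429/4096
(0,4): OLD=3831083/65536 → NEW=0, ERR=3831083/65536
(0,5): OLD=58274861/1048576 → NEW=0, ERR=58274861/1048576
(1,0): OLD=24151/256 → NEW=0, ERR=24151/256
(1,1): OLD=285665/2048 → NEW=255, ERR=-236575/2048
(1,2): OLD=3079669/65536 → NEW=0, ERR=3079669/65536
(1,3): OLD=33515985/262144 → NEW=0, ERR=33515985/262144
(1,4): OLD=2528152019/16777216 → NEW=255, ERR=-1750038061/16777216
(1,5): OLD=13525138901/268435456 → NEW=0, ERR=13525138901/268435456
(2,0): OLD=3500347/32768 → NEW=0, ERR=3500347/32768
(2,1): OLD=118849209/1048576 → NEW=0, ERR=118849209/1048576
(2,2): OLD=2852555627/16777216 → NEW=255, ERR=-1425634453/16777216
(2,3): OLD=10758443987/134217728 → NEW=0, ERR=10758443987/134217728
(2,4): OLD=454878143737/4294967296 → NEW=0, ERR=454878143737/4294967296
(2,5): OLD=9590584420447/68719476736 → NEW=255, ERR=-7932882147233/68719476736
(3,0): OLD=2829205771/16777216 → NEW=255, ERR=-1448984309/16777216
(3,1): OLD=13472545967/134217728 → NEW=0, ERR=13472545967/134217728
(3,2): OLD=163718063293/1073741824 → NEW=255, ERR=-110086101827/1073741824
(3,3): OLD=8709583127159/68719476736 → NEW=0, ERR=8709583127159/68719476736
(3,4): OLD=109352493498135/549755813888 → NEW=255, ERR=-30835239043305/549755813888
(3,5): OLD=563001419826425/8796093022208 → NEW=0, ERR=563001419826425/8796093022208
(4,0): OLD=293843394501/2147483648 → NEW=255, ERR=-253764935739/2147483648
(4,1): OLD=3712502494977/34359738368 → NEW=0, ERR=3712502494977/34359738368
(4,2): OLD=220198477566899/1099511627776 → NEW=255, ERR=-60176987515981/1099511627776
(4,3): OLD=2739761344003487/17592186044416 → NEW=255, ERR=-1746246097322593/17592186044416
(4,4): OLD=31234497331344015/281474976710656 → NEW=0, ERR=31234497331344015/281474976710656
(4,5): OLD=1018013606108113801/4503599627370496 → NEW=255, ERR=-130404298871362679/4503599627370496
(5,0): OLD=90342114939539/549755813888 → NEW=255, ERR=-49845617601901/549755813888
(5,1): OLD=2717112259029443/17592186044416 → NEW=255, ERR=-1768895182296637/17592186044416
(5,2): OLD=13798929362813841/140737488355328 → NEW=0, ERR=13798929362813841/140737488355328
(5,3): OLD=937927839782846027/4503599627370496 → NEW=255, ERR=-210490065196630453/4503599627370496
(5,4): OLD=1671702142692906059/9007199254740992 → NEW=255, ERR=-625133667266046901/9007199254740992
(5,5): OLD=20827913544453542727/144115188075855872 → NEW=255, ERR=-15921459414889704633/144115188075855872
(6,0): OLD=47798085583018281/281474976710656 → NEW=255, ERR=-23978033478198999/281474976710656
(6,1): OLD=680159893899278453/4503599627370496 → NEW=255, ERR=-468258011080198027/4503599627370496
(6,2): OLD=3046294117944664301/18014398509481984 → NEW=255, ERR=-1547377501973241619/18014398509481984
(6,3): OLD=43214165752806344345/288230376151711744 → NEW=255, ERR=-30284580165880150375/288230376151711744
(6,4): OLD=524382065191963386745/4611686018427387904 → NEW=0, ERR=524382065191963386745/4611686018427387904
(6,5): OLD=15929502652763007277743/73786976294838206464 → NEW=255, ERR=-2886176302420735370577/73786976294838206464
Row 0: ......
Row 1: .#..#.
Row 2: ..#..#
Row 3: #.#.#.
Row 4: #.##.#
Row 5: ##.###
Row 6: ####.#

Answer: ......
.#..#.
..#..#
#.#.#.
#.##.#
##.###
####.#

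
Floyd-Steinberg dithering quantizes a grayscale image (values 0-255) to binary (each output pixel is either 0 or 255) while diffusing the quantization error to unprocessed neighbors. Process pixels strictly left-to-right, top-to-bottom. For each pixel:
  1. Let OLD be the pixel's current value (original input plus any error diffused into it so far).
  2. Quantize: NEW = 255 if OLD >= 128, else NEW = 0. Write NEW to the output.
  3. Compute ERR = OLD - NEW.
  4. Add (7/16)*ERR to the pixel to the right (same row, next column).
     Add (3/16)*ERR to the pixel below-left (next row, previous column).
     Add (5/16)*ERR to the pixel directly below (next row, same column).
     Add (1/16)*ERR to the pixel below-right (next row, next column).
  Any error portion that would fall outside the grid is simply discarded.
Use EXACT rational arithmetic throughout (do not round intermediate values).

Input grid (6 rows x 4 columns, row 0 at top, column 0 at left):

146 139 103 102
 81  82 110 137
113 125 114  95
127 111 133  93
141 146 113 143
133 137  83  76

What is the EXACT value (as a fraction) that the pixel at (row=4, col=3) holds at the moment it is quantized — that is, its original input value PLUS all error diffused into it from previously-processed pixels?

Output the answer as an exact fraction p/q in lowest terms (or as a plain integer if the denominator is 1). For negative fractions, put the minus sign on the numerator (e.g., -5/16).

(0,0): OLD=146 → NEW=255, ERR=-109
(0,1): OLD=1461/16 → NEW=0, ERR=1461/16
(0,2): OLD=36595/256 → NEW=255, ERR=-28685/256
(0,3): OLD=216997/4096 → NEW=0, ERR=216997/4096
(1,0): OLD=16399/256 → NEW=0, ERR=16399/256
(1,1): OLD=226793/2048 → NEW=0, ERR=226793/2048
(1,2): OLD=9114269/65536 → NEW=255, ERR=-7597411/65536
(1,3): OLD=100489435/1048576 → NEW=0, ERR=100489435/1048576
(2,0): OLD=5039123/32768 → NEW=255, ERR=-3316717/32768
(2,1): OLD=102330753/1048576 → NEW=0, ERR=102330753/1048576
(2,2): OLD=304838917/2097152 → NEW=255, ERR=-229934843/2097152
(2,3): OLD=2339904337/33554432 → NEW=0, ERR=2339904337/33554432
(3,0): OLD=1907023971/16777216 → NEW=0, ERR=1907023971/16777216
(3,1): OLD=44115368317/268435456 → NEW=255, ERR=-24335672963/268435456
(3,2): OLD=336077016963/4294967296 → NEW=0, ERR=336077016963/4294967296
(3,3): OLD=9770082672405/68719476736 → NEW=255, ERR=-7753383895275/68719476736
(4,0): OLD=685145287527/4294967296 → NEW=255, ERR=-410071372953/4294967296
(4,1): OLD=3356059671605/34359738368 → NEW=0, ERR=3356059671605/34359738368
(4,2): OLD=168625726733845/1099511627776 → NEW=255, ERR=-111749738349035/1099511627776
(4,3): OLD=1199199440628771/17592186044416 → NEW=0, ERR=1199199440628771/17592186044416
Target (4,3): original=143, with diffused error = 1199199440628771/17592186044416

Answer: 1199199440628771/17592186044416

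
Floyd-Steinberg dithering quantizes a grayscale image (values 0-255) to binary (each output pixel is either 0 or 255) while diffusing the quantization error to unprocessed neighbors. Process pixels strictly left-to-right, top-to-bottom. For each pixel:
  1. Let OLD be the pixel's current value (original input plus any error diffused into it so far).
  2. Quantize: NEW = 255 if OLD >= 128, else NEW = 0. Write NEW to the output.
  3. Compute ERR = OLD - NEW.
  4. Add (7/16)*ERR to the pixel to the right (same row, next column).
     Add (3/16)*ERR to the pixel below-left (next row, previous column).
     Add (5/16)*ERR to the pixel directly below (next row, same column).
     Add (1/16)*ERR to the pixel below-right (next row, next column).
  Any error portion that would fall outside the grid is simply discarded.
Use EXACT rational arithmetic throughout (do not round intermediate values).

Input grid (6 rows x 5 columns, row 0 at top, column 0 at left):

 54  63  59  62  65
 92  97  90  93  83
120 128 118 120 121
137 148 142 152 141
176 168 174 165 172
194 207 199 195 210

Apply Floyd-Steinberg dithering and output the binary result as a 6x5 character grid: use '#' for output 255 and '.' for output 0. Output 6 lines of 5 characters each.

Answer: .....
.#.#.
#.#.#
.#.#.
#####
#.#.#

Derivation:
(0,0): OLD=54 → NEW=0, ERR=54
(0,1): OLD=693/8 → NEW=0, ERR=693/8
(0,2): OLD=12403/128 → NEW=0, ERR=12403/128
(0,3): OLD=213797/2048 → NEW=0, ERR=213797/2048
(0,4): OLD=3626499/32768 → NEW=0, ERR=3626499/32768
(1,0): OLD=16015/128 → NEW=0, ERR=16015/128
(1,1): OLD=205161/1024 → NEW=255, ERR=-55959/1024
(1,2): OLD=3976733/32768 → NEW=0, ERR=3976733/32768
(1,3): OLD=26938585/131072 → NEW=255, ERR=-6484775/131072
(1,4): OLD=214883179/2097152 → NEW=0, ERR=214883179/2097152
(2,0): OLD=2438803/16384 → NEW=255, ERR=-1739117/16384
(2,1): OLD=49837825/524288 → NEW=0, ERR=49837825/524288
(2,2): OLD=1550390851/8388608 → NEW=255, ERR=-588704189/8388608
(2,3): OLD=13506711833/134217728 → NEW=0, ERR=13506711833/134217728
(2,4): OLD=416514711919/2147483648 → NEW=255, ERR=-131093618321/2147483648
(3,0): OLD=1020494051/8388608 → NEW=0, ERR=1020494051/8388608
(3,1): OLD=14169083815/67108864 → NEW=255, ERR=-2943676505/67108864
(3,2): OLD=269913490525/2147483648 → NEW=0, ERR=269913490525/2147483648
(3,3): OLD=956077810613/4294967296 → NEW=255, ERR=-139138849867/4294967296
(3,4): OLD=7836752866153/68719476736 → NEW=0, ERR=7836752866153/68719476736
(4,0): OLD=220967293549/1073741824 → NEW=255, ERR=-52836871571/1073741824
(4,1): OLD=5632718551661/34359738368 → NEW=255, ERR=-3129014732179/34359738368
(4,2): OLD=90500992965891/549755813888 → NEW=255, ERR=-49686739575549/549755813888
(4,3): OLD=1271679230082669/8796093022208 → NEW=255, ERR=-971324490580371/8796093022208
(4,4): OLD=22138142032864123/140737488355328 → NEW=255, ERR=-13749917497744517/140737488355328
(5,0): OLD=88811684246375/549755813888 → NEW=255, ERR=-51376048295065/549755813888
(5,1): OLD=517362520993141/4398046511104 → NEW=0, ERR=517362520993141/4398046511104
(5,2): OLD=27559895067391389/140737488355328 → NEW=255, ERR=-8328164463217251/140737488355328
(5,3): OLD=62282073838774707/562949953421312 → NEW=0, ERR=62282073838774707/562949953421312
(5,4): OLD=1990323243014997185/9007199254740992 → NEW=255, ERR=-306512566943955775/9007199254740992
Row 0: .....
Row 1: .#.#.
Row 2: #.#.#
Row 3: .#.#.
Row 4: #####
Row 5: #.#.#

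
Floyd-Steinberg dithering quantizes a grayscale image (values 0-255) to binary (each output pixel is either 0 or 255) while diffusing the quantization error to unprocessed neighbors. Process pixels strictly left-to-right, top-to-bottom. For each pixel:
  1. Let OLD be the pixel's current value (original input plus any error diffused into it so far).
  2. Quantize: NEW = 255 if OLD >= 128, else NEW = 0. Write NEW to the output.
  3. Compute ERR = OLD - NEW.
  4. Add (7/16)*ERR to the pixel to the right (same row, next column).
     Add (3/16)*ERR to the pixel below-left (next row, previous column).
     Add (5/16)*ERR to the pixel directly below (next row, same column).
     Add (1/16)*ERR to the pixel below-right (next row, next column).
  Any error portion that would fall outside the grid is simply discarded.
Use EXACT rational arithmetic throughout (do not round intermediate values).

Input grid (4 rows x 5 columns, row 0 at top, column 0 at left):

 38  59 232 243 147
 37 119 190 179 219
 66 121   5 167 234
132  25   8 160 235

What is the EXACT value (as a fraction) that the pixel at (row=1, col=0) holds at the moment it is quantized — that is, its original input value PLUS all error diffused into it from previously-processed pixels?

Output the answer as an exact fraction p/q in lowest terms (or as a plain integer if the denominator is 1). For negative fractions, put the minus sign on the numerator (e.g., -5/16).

Answer: 8071/128

Derivation:
(0,0): OLD=38 → NEW=0, ERR=38
(0,1): OLD=605/8 → NEW=0, ERR=605/8
(0,2): OLD=33931/128 → NEW=255, ERR=1291/128
(0,3): OLD=506701/2048 → NEW=255, ERR=-15539/2048
(0,4): OLD=4708123/32768 → NEW=255, ERR=-3647717/32768
(1,0): OLD=8071/128 → NEW=0, ERR=8071/128
Target (1,0): original=37, with diffused error = 8071/128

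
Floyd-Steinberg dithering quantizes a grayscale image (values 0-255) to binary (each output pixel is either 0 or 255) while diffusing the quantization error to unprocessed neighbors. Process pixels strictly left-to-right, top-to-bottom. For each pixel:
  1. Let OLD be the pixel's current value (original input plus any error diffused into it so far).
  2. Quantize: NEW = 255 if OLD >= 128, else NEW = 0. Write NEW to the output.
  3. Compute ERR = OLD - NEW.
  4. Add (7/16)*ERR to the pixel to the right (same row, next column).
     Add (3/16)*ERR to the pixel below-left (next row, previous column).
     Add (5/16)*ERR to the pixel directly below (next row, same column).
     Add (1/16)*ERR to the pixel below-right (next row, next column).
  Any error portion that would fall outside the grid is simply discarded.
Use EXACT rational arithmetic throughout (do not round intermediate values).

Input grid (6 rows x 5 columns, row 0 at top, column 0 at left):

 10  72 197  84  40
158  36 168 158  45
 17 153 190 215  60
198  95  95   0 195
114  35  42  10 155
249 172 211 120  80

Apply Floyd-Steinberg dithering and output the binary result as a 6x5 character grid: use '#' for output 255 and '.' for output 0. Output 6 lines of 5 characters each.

(0,0): OLD=10 → NEW=0, ERR=10
(0,1): OLD=611/8 → NEW=0, ERR=611/8
(0,2): OLD=29493/128 → NEW=255, ERR=-3147/128
(0,3): OLD=150003/2048 → NEW=0, ERR=150003/2048
(0,4): OLD=2360741/32768 → NEW=0, ERR=2360741/32768
(1,0): OLD=22457/128 → NEW=255, ERR=-10183/128
(1,1): OLD=21583/1024 → NEW=0, ERR=21583/1024
(1,2): OLD=6161851/32768 → NEW=255, ERR=-2193989/32768
(1,3): OLD=21439103/131072 → NEW=255, ERR=-11984257/131072
(1,4): OLD=67297053/2097152 → NEW=0, ERR=67297053/2097152
(2,0): OLD=-64043/16384 → NEW=0, ERR=-64043/16384
(2,1): OLD=73583927/524288 → NEW=255, ERR=-60109513/524288
(2,2): OLD=864789221/8388608 → NEW=0, ERR=864789221/8388608
(2,3): OLD=31321277279/134217728 → NEW=255, ERR=-2904243361/134217728
(2,4): OLD=117782493145/2147483648 → NEW=0, ERR=117782493145/2147483648
(3,0): OLD=1470368965/8388608 → NEW=255, ERR=-668726075/8388608
(3,1): OLD=2911209121/67108864 → NEW=0, ERR=2911209121/67108864
(3,2): OLD=289850246523/2147483648 → NEW=255, ERR=-257758083717/2147483648
(3,3): OLD=-182739066861/4294967296 → NEW=0, ERR=-182739066861/4294967296
(3,4): OLD=13206013639391/68719476736 → NEW=255, ERR=-4317452928289/68719476736
(4,0): OLD=104391152299/1073741824 → NEW=0, ERR=104391152299/1073741824
(4,1): OLD=2185392308075/34359738368 → NEW=0, ERR=2185392308075/34359738368
(4,2): OLD=14871645107749/549755813888 → NEW=0, ERR=14871645107749/549755813888
(4,3): OLD=-94495496525205/8796093022208 → NEW=0, ERR=-94495496525205/8796093022208
(4,4): OLD=18015422736363117/140737488355328 → NEW=255, ERR=-17872636794245523/140737488355328
(5,0): OLD=160147958950177/549755813888 → NEW=255, ERR=19960226408737/549755813888
(5,1): OLD=962772087313635/4398046511104 → NEW=255, ERR=-158729773017885/4398046511104
(5,2): OLD=28939098770635323/140737488355328 → NEW=255, ERR=-6948960759973317/140737488355328
(5,3): OLD=41050710841311829/562949953421312 → NEW=0, ERR=41050710841311829/562949953421312
(5,4): OLD=644430468605938583/9007199254740992 → NEW=0, ERR=644430468605938583/9007199254740992
Row 0: ..#..
Row 1: #.##.
Row 2: .#.#.
Row 3: #.#.#
Row 4: ....#
Row 5: ###..

Answer: ..#..
#.##.
.#.#.
#.#.#
....#
###..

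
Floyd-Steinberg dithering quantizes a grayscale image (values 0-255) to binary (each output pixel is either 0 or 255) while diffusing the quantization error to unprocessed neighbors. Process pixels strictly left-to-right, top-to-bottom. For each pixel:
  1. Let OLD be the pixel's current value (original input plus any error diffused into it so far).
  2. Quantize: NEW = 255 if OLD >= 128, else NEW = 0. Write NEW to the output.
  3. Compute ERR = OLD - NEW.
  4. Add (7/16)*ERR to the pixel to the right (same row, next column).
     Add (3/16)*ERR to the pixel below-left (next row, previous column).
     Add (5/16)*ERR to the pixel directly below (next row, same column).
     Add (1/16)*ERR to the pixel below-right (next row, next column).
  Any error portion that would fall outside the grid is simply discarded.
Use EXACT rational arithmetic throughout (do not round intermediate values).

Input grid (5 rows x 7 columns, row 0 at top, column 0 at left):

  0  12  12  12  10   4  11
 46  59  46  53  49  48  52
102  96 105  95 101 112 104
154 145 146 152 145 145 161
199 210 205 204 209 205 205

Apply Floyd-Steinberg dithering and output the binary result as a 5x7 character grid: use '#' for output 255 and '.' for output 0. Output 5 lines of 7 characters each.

Answer: .......
.......
#.##.#.
#.#.###
#####.#

Derivation:
(0,0): OLD=0 → NEW=0, ERR=0
(0,1): OLD=12 → NEW=0, ERR=12
(0,2): OLD=69/4 → NEW=0, ERR=69/4
(0,3): OLD=1251/64 → NEW=0, ERR=1251/64
(0,4): OLD=18997/1024 → NEW=0, ERR=18997/1024
(0,5): OLD=198515/16384 → NEW=0, ERR=198515/16384
(0,6): OLD=4273189/262144 → NEW=0, ERR=4273189/262144
(1,0): OLD=193/4 → NEW=0, ERR=193/4
(1,1): OLD=2787/32 → NEW=0, ERR=2787/32
(1,2): OLD=96163/1024 → NEW=0, ERR=96163/1024
(1,3): OLD=429057/4096 → NEW=0, ERR=429057/4096
(1,4): OLD=27294213/262144 → NEW=0, ERR=27294213/262144
(1,5): OLD=212975041/2097152 → NEW=0, ERR=212975041/2097152
(1,6): OLD=3431993231/33554432 → NEW=0, ERR=3431993231/33554432
(2,0): OLD=68305/512 → NEW=255, ERR=-62255/512
(2,1): OLD=1485111/16384 → NEW=0, ERR=1485111/16384
(2,2): OLD=52189565/262144 → NEW=255, ERR=-14657155/262144
(2,3): OLD=269828701/2097152 → NEW=255, ERR=-264945059/2097152
(2,4): OLD=1742376523/16777216 → NEW=0, ERR=1742376523/16777216
(2,5): OLD=115350455703/536870912 → NEW=255, ERR=-21551626857/536870912
(2,6): OLD=1071572878545/8589934592 → NEW=0, ERR=1071572878545/8589934592
(3,0): OLD=34864709/262144 → NEW=255, ERR=-31982011/262144
(3,1): OLD=213631429/2097152 → NEW=0, ERR=213631429/2097152
(3,2): OLD=2601669953/16777216 → NEW=255, ERR=-1676520127/16777216
(3,3): OLD=1422363607/16777216 → NEW=0, ERR=1422363607/16777216
(3,4): OLD=1710449391813/8589934592 → NEW=255, ERR=-479983929147/8589934592
(3,5): OLD=9475723008131/68719476736 → NEW=255, ERR=-8047743559549/68719476736
(3,6): OLD=160791474059197/1099511627776 → NEW=255, ERR=-119583991023683/1099511627776
(4,0): OLD=6038945815/33554432 → NEW=255, ERR=-2517434345/33554432
(4,1): OLD=98058547255/536870912 → NEW=255, ERR=-38843535305/536870912
(4,2): OLD=1412025176001/8589934592 → NEW=255, ERR=-778408144959/8589934592
(4,3): OLD=11965805117515/68719476736 → NEW=255, ERR=-5557661450165/68719476736
(4,4): OLD=76688856771887/549755813888 → NEW=255, ERR=-63498875769553/549755813888
(4,5): OLD=1653404477565753/17592186044416 → NEW=0, ERR=1653404477565753/17592186044416
(4,6): OLD=57649259935505567/281474976710656 → NEW=255, ERR=-14126859125711713/281474976710656
Row 0: .......
Row 1: .......
Row 2: #.##.#.
Row 3: #.#.###
Row 4: #####.#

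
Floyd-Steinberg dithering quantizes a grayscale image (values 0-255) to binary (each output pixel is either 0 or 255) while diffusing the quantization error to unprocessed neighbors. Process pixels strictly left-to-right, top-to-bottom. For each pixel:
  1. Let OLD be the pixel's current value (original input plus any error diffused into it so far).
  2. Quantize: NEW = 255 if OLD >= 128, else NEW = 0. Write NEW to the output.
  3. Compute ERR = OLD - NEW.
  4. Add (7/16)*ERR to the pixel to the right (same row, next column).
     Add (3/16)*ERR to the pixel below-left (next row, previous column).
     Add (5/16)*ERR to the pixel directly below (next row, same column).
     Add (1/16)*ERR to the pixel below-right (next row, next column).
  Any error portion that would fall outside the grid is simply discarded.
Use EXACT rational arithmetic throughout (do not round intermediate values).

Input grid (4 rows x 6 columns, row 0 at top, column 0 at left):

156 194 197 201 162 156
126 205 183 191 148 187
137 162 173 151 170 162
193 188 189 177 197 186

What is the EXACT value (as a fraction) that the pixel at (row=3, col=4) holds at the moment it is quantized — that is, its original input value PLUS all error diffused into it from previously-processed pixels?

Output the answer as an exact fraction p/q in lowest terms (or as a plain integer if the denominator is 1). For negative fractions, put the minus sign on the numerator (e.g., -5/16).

(0,0): OLD=156 → NEW=255, ERR=-99
(0,1): OLD=2411/16 → NEW=255, ERR=-1669/16
(0,2): OLD=38749/256 → NEW=255, ERR=-26531/256
(0,3): OLD=637579/4096 → NEW=255, ERR=-406901/4096
(0,4): OLD=7768525/65536 → NEW=0, ERR=7768525/65536
(0,5): OLD=217957531/1048576 → NEW=255, ERR=-49429349/1048576
(1,0): OLD=19329/256 → NEW=0, ERR=19329/256
(1,1): OLD=368263/2048 → NEW=255, ERR=-153977/2048
(1,2): OLD=6066963/65536 → NEW=0, ERR=6066963/65536
(1,3): OLD=56677079/262144 → NEW=255, ERR=-10169641/262144
(1,4): OLD=2567305317/16777216 → NEW=255, ERR=-1710884763/16777216
(1,5): OLD=36255631411/268435456 → NEW=255, ERR=-32195409869/268435456
(2,0): OLD=4800445/32768 → NEW=255, ERR=-3555395/32768
(2,1): OLD=118606575/1048576 → NEW=0, ERR=118606575/1048576
(2,2): OLD=4017189517/16777216 → NEW=255, ERR=-261000563/16777216
(2,3): OLD=15936476517/134217728 → NEW=0, ERR=15936476517/134217728
(2,4): OLD=709384388527/4294967296 → NEW=255, ERR=-385832271953/4294967296
(2,5): OLD=5418110038713/68719476736 → NEW=0, ERR=5418110038713/68719476736
(3,0): OLD=3024959213/16777216 → NEW=255, ERR=-1253230867/16777216
(3,1): OLD=24289205865/134217728 → NEW=255, ERR=-9936314775/134217728
(3,2): OLD=194435627339/1073741824 → NEW=255, ERR=-79368537781/1073741824
(3,3): OLD=11266551607137/68719476736 → NEW=255, ERR=-6256914960543/68719476736
(3,4): OLD=83176305142337/549755813888 → NEW=255, ERR=-57011427399103/549755813888
Target (3,4): original=197, with diffused error = 83176305142337/549755813888

Answer: 83176305142337/549755813888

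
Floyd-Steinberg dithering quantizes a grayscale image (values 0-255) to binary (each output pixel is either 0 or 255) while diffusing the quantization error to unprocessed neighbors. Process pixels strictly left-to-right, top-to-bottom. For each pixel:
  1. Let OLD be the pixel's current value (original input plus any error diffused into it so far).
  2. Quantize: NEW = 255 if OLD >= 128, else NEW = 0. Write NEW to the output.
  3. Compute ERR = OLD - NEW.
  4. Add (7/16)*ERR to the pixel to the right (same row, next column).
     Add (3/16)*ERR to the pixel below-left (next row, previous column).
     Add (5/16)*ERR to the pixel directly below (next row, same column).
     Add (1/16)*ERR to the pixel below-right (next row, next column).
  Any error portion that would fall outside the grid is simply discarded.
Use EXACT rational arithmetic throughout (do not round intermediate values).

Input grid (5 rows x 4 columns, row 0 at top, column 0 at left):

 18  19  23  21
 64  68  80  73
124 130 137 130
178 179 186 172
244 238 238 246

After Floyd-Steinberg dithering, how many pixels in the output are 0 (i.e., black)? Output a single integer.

(0,0): OLD=18 → NEW=0, ERR=18
(0,1): OLD=215/8 → NEW=0, ERR=215/8
(0,2): OLD=4449/128 → NEW=0, ERR=4449/128
(0,3): OLD=74151/2048 → NEW=0, ERR=74151/2048
(1,0): OLD=9557/128 → NEW=0, ERR=9557/128
(1,1): OLD=119507/1024 → NEW=0, ERR=119507/1024
(1,2): OLD=4927951/32768 → NEW=255, ERR=-3427889/32768
(1,3): OLD=21348825/524288 → NEW=0, ERR=21348825/524288
(2,0): OLD=2772417/16384 → NEW=255, ERR=-1405503/16384
(2,1): OLD=59764443/524288 → NEW=0, ERR=59764443/524288
(2,2): OLD=177324167/1048576 → NEW=255, ERR=-90062713/1048576
(2,3): OLD=1654394891/16777216 → NEW=0, ERR=1654394891/16777216
(3,0): OLD=1447585073/8388608 → NEW=255, ERR=-691509967/8388608
(3,1): OLD=21084436335/134217728 → NEW=255, ERR=-13141084305/134217728
(3,2): OLD=304809406865/2147483648 → NEW=255, ERR=-242798923375/2147483648
(3,3): OLD=5084646829687/34359738368 → NEW=255, ERR=-3677086454153/34359738368
(4,0): OLD=429241959837/2147483648 → NEW=255, ERR=-118366370403/2147483648
(4,1): OLD=2696171536343/17179869184 → NEW=255, ERR=-1684695105577/17179869184
(4,2): OLD=73436861412727/549755813888 → NEW=255, ERR=-66750871128713/549755813888
(4,3): OLD=1340259344845937/8796093022208 → NEW=255, ERR=-902744375817103/8796093022208
Output grid:
  Row 0: ....  (4 black, running=4)
  Row 1: ..#.  (3 black, running=7)
  Row 2: #.#.  (2 black, running=9)
  Row 3: ####  (0 black, running=9)
  Row 4: ####  (0 black, running=9)

Answer: 9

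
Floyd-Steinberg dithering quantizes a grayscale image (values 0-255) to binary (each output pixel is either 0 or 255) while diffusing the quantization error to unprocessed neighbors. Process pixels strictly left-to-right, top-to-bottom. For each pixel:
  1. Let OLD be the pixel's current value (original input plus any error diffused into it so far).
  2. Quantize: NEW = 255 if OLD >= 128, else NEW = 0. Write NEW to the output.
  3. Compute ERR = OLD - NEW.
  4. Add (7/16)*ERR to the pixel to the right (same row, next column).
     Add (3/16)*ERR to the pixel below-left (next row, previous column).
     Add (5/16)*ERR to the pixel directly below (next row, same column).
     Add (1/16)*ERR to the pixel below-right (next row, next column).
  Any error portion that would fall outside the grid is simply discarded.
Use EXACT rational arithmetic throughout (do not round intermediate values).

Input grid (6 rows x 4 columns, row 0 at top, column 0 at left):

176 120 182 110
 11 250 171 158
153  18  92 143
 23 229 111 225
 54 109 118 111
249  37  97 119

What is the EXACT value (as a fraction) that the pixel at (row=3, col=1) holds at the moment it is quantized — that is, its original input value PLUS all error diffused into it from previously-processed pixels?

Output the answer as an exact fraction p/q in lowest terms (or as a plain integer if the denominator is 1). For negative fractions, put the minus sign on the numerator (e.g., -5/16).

Answer: 57142044271/268435456

Derivation:
(0,0): OLD=176 → NEW=255, ERR=-79
(0,1): OLD=1367/16 → NEW=0, ERR=1367/16
(0,2): OLD=56161/256 → NEW=255, ERR=-9119/256
(0,3): OLD=386727/4096 → NEW=0, ERR=386727/4096
(1,0): OLD=597/256 → NEW=0, ERR=597/256
(1,1): OLD=544979/2048 → NEW=255, ERR=22739/2048
(1,2): OLD=12305615/65536 → NEW=255, ERR=-4406065/65536
(1,3): OLD=163436249/1048576 → NEW=255, ERR=-103950631/1048576
(2,0): OLD=5105601/32768 → NEW=255, ERR=-3250239/32768
(2,1): OLD=-36056101/1048576 → NEW=0, ERR=-36056101/1048576
(2,2): OLD=79802055/2097152 → NEW=0, ERR=79802055/2097152
(2,3): OLD=4176397771/33554432 → NEW=0, ERR=4176397771/33554432
(3,0): OLD=-242330575/16777216 → NEW=0, ERR=-242330575/16777216
(3,1): OLD=57142044271/268435456 → NEW=255, ERR=-11308997009/268435456
Target (3,1): original=229, with diffused error = 57142044271/268435456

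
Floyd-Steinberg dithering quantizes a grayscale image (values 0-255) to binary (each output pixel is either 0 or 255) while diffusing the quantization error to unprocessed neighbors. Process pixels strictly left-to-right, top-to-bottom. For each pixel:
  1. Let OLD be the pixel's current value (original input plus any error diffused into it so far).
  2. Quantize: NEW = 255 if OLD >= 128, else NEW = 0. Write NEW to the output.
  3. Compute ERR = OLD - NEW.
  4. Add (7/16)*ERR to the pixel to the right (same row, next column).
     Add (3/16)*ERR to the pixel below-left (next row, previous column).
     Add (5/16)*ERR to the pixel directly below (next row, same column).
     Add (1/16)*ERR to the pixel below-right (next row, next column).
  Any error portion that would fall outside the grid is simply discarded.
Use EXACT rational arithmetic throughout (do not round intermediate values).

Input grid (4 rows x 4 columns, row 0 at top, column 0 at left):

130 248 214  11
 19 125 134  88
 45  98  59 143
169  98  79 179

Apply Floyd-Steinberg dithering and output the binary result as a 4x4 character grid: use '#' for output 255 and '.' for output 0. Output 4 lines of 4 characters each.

(0,0): OLD=130 → NEW=255, ERR=-125
(0,1): OLD=3093/16 → NEW=255, ERR=-987/16
(0,2): OLD=47875/256 → NEW=255, ERR=-17405/256
(0,3): OLD=-76779/4096 → NEW=0, ERR=-76779/4096
(1,0): OLD=-8097/256 → NEW=0, ERR=-8097/256
(1,1): OLD=146073/2048 → NEW=0, ERR=146073/2048
(1,2): OLD=8951437/65536 → NEW=255, ERR=-7760243/65536
(1,3): OLD=27354987/1048576 → NEW=0, ERR=27354987/1048576
(2,0): OLD=1588899/32768 → NEW=0, ERR=1588899/32768
(2,1): OLD=123023153/1048576 → NEW=0, ERR=123023153/1048576
(2,2): OLD=173381589/2097152 → NEW=0, ERR=173381589/2097152
(2,3): OLD=6037176993/33554432 → NEW=255, ERR=-2519203167/33554432
(3,0): OLD=3458642803/16777216 → NEW=255, ERR=-819547277/16777216
(3,1): OLD=35386370413/268435456 → NEW=255, ERR=-33064670867/268435456
(3,2): OLD=189846988435/4294967296 → NEW=0, ERR=189846988435/4294967296
(3,3): OLD=12372510722181/68719476736 → NEW=255, ERR=-5150955845499/68719476736
Row 0: ###.
Row 1: ..#.
Row 2: ...#
Row 3: ##.#

Answer: ###.
..#.
...#
##.#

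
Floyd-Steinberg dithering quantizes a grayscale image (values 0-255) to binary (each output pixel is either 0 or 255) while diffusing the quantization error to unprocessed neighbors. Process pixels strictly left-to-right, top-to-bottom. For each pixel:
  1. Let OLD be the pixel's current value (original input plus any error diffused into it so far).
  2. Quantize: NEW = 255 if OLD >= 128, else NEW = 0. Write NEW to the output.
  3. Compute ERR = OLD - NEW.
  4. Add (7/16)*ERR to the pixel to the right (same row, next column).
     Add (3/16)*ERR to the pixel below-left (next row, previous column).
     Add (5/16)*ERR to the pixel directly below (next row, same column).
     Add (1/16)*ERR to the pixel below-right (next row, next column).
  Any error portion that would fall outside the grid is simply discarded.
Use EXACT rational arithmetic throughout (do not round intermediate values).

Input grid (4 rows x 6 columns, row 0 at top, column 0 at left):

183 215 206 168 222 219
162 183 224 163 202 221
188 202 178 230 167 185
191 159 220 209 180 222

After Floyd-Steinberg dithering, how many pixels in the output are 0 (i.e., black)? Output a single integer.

(0,0): OLD=183 → NEW=255, ERR=-72
(0,1): OLD=367/2 → NEW=255, ERR=-143/2
(0,2): OLD=5591/32 → NEW=255, ERR=-2569/32
(0,3): OLD=68033/512 → NEW=255, ERR=-62527/512
(0,4): OLD=1380935/8192 → NEW=255, ERR=-708025/8192
(0,5): OLD=23748593/131072 → NEW=255, ERR=-9674767/131072
(1,0): OLD=4035/32 → NEW=0, ERR=4035/32
(1,1): OLD=50245/256 → NEW=255, ERR=-15035/256
(1,2): OLD=1194809/8192 → NEW=255, ERR=-894151/8192
(1,3): OLD=1830445/32768 → NEW=0, ERR=1830445/32768
(1,4): OLD=373203951/2097152 → NEW=255, ERR=-161569809/2097152
(1,5): OLD=5329305049/33554432 → NEW=255, ERR=-3227075111/33554432
(2,0): OLD=886343/4096 → NEW=255, ERR=-158137/4096
(2,1): OLD=20207533/131072 → NEW=255, ERR=-13215827/131072
(2,2): OLD=223517607/2097152 → NEW=0, ERR=223517607/2097152
(2,3): OLD=4577136463/16777216 → NEW=255, ERR=298946383/16777216
(2,4): OLD=73110257293/536870912 → NEW=255, ERR=-63791825267/536870912
(2,5): OLD=843067242667/8589934592 → NEW=0, ERR=843067242667/8589934592
(3,0): OLD=335606631/2097152 → NEW=255, ERR=-199167129/2097152
(3,1): OLD=1736652651/16777216 → NEW=0, ERR=1736652651/16777216
(3,2): OLD=39679143225/134217728 → NEW=255, ERR=5453622585/134217728
(3,3): OLD=1861674214979/8589934592 → NEW=255, ERR=-328759105981/8589934592
(3,4): OLD=10008307068915/68719476736 → NEW=255, ERR=-7515159498765/68719476736
(3,5): OLD=217042800947421/1099511627776 → NEW=255, ERR=-63332664135459/1099511627776
Output grid:
  Row 0: ######  (0 black, running=0)
  Row 1: .##.##  (2 black, running=2)
  Row 2: ##.##.  (2 black, running=4)
  Row 3: #.####  (1 black, running=5)

Answer: 5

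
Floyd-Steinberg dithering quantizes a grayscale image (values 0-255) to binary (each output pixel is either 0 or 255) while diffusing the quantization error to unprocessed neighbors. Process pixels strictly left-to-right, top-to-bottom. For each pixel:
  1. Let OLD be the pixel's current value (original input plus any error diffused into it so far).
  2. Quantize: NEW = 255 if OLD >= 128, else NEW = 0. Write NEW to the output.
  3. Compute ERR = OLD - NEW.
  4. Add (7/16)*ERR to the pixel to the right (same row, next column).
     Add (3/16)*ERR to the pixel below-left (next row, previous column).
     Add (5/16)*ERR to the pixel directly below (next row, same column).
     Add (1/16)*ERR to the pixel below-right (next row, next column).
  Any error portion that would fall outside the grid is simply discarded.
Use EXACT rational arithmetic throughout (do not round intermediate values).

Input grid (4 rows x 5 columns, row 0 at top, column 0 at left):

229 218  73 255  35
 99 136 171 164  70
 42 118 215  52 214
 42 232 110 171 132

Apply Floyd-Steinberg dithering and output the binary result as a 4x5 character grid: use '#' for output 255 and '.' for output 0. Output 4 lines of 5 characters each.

Answer: ##.#.
.###.
..#.#
.#.#.

Derivation:
(0,0): OLD=229 → NEW=255, ERR=-26
(0,1): OLD=1653/8 → NEW=255, ERR=-387/8
(0,2): OLD=6635/128 → NEW=0, ERR=6635/128
(0,3): OLD=568685/2048 → NEW=255, ERR=46445/2048
(0,4): OLD=1471995/32768 → NEW=0, ERR=1471995/32768
(1,0): OLD=10471/128 → NEW=0, ERR=10471/128
(1,1): OLD=168721/1024 → NEW=255, ERR=-92399/1024
(1,2): OLD=4880805/32768 → NEW=255, ERR=-3475035/32768
(1,3): OLD=17872033/131072 → NEW=255, ERR=-15551327/131072
(1,4): OLD=70353731/2097152 → NEW=0, ERR=70353731/2097152
(2,0): OLD=829771/16384 → NEW=0, ERR=829771/16384
(2,1): OLD=50954409/524288 → NEW=0, ERR=50954409/524288
(2,2): OLD=1648304571/8388608 → NEW=255, ERR=-490790469/8388608
(2,3): OLD=-1478000255/134217728 → NEW=0, ERR=-1478000255/134217728
(2,4): OLD=455804133959/2147483648 → NEW=255, ERR=-91804196281/2147483648
(3,0): OLD=637948123/8388608 → NEW=0, ERR=637948123/8388608
(3,1): OLD=19316486911/67108864 → NEW=255, ERR=2203726591/67108864
(3,2): OLD=236422463973/2147483648 → NEW=0, ERR=236422463973/2147483648
(3,3): OLD=876397192429/4294967296 → NEW=255, ERR=-218819468051/4294967296
(3,4): OLD=6573896681825/68719476736 → NEW=0, ERR=6573896681825/68719476736
Row 0: ##.#.
Row 1: .###.
Row 2: ..#.#
Row 3: .#.#.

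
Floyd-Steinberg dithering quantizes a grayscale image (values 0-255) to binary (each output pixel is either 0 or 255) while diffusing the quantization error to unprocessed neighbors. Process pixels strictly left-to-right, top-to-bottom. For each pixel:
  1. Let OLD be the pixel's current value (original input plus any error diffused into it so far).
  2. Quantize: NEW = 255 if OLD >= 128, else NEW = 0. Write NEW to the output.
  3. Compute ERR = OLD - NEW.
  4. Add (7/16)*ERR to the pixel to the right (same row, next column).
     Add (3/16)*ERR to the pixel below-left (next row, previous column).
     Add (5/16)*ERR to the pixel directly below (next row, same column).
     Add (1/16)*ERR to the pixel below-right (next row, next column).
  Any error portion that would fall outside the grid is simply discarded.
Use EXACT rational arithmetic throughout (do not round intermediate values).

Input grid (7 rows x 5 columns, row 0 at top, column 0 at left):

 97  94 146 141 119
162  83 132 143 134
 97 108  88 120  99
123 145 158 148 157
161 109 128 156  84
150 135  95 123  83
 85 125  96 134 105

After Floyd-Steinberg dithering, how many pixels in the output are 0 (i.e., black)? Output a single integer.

Answer: 19

Derivation:
(0,0): OLD=97 → NEW=0, ERR=97
(0,1): OLD=2183/16 → NEW=255, ERR=-1897/16
(0,2): OLD=24097/256 → NEW=0, ERR=24097/256
(0,3): OLD=746215/4096 → NEW=255, ERR=-298265/4096
(0,4): OLD=5710929/65536 → NEW=0, ERR=5710929/65536
(1,0): OLD=43541/256 → NEW=255, ERR=-21739/256
(1,1): OLD=66579/2048 → NEW=0, ERR=66579/2048
(1,2): OLD=10130191/65536 → NEW=255, ERR=-6581489/65536
(1,3): OLD=25829091/262144 → NEW=0, ERR=25829091/262144
(1,4): OLD=837969993/4194304 → NEW=255, ERR=-231577527/4194304
(2,0): OLD=2508673/32768 → NEW=0, ERR=2508673/32768
(2,1): OLD=133710619/1048576 → NEW=0, ERR=133710619/1048576
(2,2): OLD=2229887761/16777216 → NEW=255, ERR=-2048302319/16777216
(2,3): OLD=21675656099/268435456 → NEW=0, ERR=21675656099/268435456
(2,4): OLD=529275535541/4294967296 → NEW=0, ERR=529275535541/4294967296
(3,0): OLD=2866117105/16777216 → NEW=255, ERR=-1412072975/16777216
(3,1): OLD=17437506717/134217728 → NEW=255, ERR=-16788013923/134217728
(3,2): OLD=378965339087/4294967296 → NEW=0, ERR=378965339087/4294967296
(3,3): OLD=1952594203927/8589934592 → NEW=255, ERR=-237839117033/8589934592
(3,4): OLD=25899418226451/137438953472 → NEW=255, ERR=-9147514908909/137438953472
(4,0): OLD=238897906559/2147483648 → NEW=0, ERR=238897906559/2147483648
(4,1): OLD=8924316764031/68719476736 → NEW=255, ERR=-8599149803649/68719476736
(4,2): OLD=96557064919377/1099511627776 → NEW=0, ERR=96557064919377/1099511627776
(4,3): OLD=3145538211455871/17592186044416 → NEW=255, ERR=-1340469229870209/17592186044416
(4,4): OLD=7919109381218297/281474976710656 → NEW=0, ERR=7919109381218297/281474976710656
(5,0): OLD=177352959804893/1099511627776 → NEW=255, ERR=-103022505277987/1099511627776
(5,1): OLD=688921258837335/8796093022208 → NEW=0, ERR=688921258837335/8796093022208
(5,2): OLD=37886795565440399/281474976710656 → NEW=255, ERR=-33889323495776881/281474976710656
(5,3): OLD=64488972017382881/1125899906842624 → NEW=0, ERR=64488972017382881/1125899906842624
(5,4): OLD=2019210037321357403/18014398509481984 → NEW=0, ERR=2019210037321357403/18014398509481984
(6,0): OLD=9908550075595405/140737488355328 → NEW=0, ERR=9908550075595405/140737488355328
(6,1): OLD=683855324055125955/4503599627370496 → NEW=255, ERR=-464562580924350525/4503599627370496
(6,2): OLD=2081040430241787793/72057594037927936 → NEW=0, ERR=2081040430241787793/72057594037927936
(6,3): OLD=205250089307509938555/1152921504606846976 → NEW=255, ERR=-88744894367236040325/1152921504606846976
(6,4): OLD=2027877786457485076509/18446744073709551616 → NEW=0, ERR=2027877786457485076509/18446744073709551616
Output grid:
  Row 0: .#.#.  (3 black, running=3)
  Row 1: #.#.#  (2 black, running=5)
  Row 2: ..#..  (4 black, running=9)
  Row 3: ##.##  (1 black, running=10)
  Row 4: .#.#.  (3 black, running=13)
  Row 5: #.#..  (3 black, running=16)
  Row 6: .#.#.  (3 black, running=19)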